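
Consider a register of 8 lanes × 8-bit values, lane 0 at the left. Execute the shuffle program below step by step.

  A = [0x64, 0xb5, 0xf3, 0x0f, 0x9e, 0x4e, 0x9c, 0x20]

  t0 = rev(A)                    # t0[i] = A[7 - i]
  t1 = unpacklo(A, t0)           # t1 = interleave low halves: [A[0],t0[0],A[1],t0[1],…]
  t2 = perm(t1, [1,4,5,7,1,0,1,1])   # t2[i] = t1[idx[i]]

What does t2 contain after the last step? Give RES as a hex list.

→ t0 |20|9c|4e|9e|0f|f3|b5|64|
→ t1 |64|20|b5|9c|f3|4e|0f|9e|
→ t2 |20|f3|4e|9e|20|64|20|20|

RES = [ 0x20  0xf3  0x4e  0x9e  0x20  0x64  0x20  0x20 ]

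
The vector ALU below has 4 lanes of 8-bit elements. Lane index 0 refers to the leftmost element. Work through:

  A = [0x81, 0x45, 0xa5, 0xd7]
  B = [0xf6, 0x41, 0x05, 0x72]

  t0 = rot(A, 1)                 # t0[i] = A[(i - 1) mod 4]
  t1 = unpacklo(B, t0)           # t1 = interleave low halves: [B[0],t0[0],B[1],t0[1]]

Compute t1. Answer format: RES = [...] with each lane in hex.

RES = [0xf6, 0xd7, 0x41, 0x81]

→ t0 |d7|81|45|a5|
→ t1 |f6|d7|41|81|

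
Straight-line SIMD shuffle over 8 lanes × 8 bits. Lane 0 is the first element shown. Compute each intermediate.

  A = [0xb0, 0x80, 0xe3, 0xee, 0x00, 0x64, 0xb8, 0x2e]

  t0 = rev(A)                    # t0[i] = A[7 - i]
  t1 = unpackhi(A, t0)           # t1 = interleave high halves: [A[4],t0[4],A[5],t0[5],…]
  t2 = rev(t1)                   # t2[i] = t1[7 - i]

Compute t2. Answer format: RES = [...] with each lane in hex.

RES = [0xb0, 0x2e, 0x80, 0xb8, 0xe3, 0x64, 0xee, 0x00]

→ t0 |2e|b8|64|00|ee|e3|80|b0|
→ t1 |00|ee|64|e3|b8|80|2e|b0|
→ t2 |b0|2e|80|b8|e3|64|ee|00|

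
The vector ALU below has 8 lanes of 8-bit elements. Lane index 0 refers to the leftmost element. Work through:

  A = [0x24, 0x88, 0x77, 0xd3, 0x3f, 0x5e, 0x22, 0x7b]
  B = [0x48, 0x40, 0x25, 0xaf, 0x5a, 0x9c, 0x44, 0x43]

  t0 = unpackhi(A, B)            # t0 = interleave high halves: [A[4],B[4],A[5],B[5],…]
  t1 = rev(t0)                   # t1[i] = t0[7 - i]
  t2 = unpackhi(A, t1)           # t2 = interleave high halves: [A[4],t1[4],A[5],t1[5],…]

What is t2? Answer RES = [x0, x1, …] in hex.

RES = [ 0x3f  0x9c  0x5e  0x5e  0x22  0x5a  0x7b  0x3f ]

→ t0 |3f|5a|5e|9c|22|44|7b|43|
→ t1 |43|7b|44|22|9c|5e|5a|3f|
→ t2 |3f|9c|5e|5e|22|5a|7b|3f|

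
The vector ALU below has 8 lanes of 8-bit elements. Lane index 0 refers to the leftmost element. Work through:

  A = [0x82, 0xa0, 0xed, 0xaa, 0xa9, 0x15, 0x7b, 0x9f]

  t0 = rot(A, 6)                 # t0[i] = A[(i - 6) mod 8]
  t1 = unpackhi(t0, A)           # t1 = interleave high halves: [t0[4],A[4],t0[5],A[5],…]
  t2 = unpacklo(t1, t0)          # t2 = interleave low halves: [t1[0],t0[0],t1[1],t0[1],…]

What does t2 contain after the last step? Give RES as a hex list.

RES = [0x7b, 0xed, 0xa9, 0xaa, 0x9f, 0xa9, 0x15, 0x15]

→ t0 |ed|aa|a9|15|7b|9f|82|a0|
→ t1 |7b|a9|9f|15|82|7b|a0|9f|
→ t2 |7b|ed|a9|aa|9f|a9|15|15|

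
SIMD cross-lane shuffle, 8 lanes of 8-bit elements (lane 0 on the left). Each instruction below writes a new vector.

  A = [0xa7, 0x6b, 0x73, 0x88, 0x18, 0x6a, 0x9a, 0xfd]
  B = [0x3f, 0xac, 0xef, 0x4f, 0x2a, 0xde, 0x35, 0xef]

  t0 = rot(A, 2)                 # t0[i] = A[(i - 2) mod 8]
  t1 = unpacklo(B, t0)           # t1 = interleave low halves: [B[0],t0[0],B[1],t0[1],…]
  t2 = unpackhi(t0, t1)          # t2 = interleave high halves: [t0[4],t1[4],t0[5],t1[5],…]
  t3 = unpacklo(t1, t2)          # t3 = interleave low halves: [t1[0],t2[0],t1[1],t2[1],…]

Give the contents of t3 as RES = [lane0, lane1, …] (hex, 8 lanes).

  t0: 9a fd a7 6b 73 88 18 6a
  t1: 3f 9a ac fd ef a7 4f 6b
  t2: 73 ef 88 a7 18 4f 6a 6b
  t3: 3f 73 9a ef ac 88 fd a7

RES = [0x3f, 0x73, 0x9a, 0xef, 0xac, 0x88, 0xfd, 0xa7]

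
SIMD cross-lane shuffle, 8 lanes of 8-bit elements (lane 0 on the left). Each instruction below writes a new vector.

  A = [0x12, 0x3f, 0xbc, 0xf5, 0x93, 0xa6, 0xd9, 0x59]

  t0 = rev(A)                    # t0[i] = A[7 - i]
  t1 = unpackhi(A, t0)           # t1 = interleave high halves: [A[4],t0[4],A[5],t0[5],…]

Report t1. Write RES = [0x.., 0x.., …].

RES = [0x93, 0xf5, 0xa6, 0xbc, 0xd9, 0x3f, 0x59, 0x12]

t0 = [0x59, 0xd9, 0xa6, 0x93, 0xf5, 0xbc, 0x3f, 0x12]
t1 = [0x93, 0xf5, 0xa6, 0xbc, 0xd9, 0x3f, 0x59, 0x12]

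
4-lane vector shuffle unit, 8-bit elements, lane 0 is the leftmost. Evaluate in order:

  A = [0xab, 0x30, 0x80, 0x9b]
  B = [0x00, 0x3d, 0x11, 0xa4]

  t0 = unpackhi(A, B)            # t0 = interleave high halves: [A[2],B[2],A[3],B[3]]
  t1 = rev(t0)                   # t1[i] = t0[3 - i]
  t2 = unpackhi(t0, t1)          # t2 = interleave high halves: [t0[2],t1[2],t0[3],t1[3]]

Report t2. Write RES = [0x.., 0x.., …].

→ t0 |80|11|9b|a4|
→ t1 |a4|9b|11|80|
→ t2 |9b|11|a4|80|

RES = [ 0x9b  0x11  0xa4  0x80 ]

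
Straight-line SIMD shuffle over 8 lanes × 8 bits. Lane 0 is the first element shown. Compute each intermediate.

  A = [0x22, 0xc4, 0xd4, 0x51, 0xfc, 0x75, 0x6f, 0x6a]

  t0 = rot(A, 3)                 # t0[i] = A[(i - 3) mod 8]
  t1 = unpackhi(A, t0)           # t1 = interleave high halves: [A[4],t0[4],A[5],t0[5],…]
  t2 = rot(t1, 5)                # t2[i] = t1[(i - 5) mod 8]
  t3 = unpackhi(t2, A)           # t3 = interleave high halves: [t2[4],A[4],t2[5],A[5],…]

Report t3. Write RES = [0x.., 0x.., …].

RES = [0xfc, 0xfc, 0xfc, 0x75, 0xc4, 0x6f, 0x75, 0x6a]

t0 = [0x75, 0x6f, 0x6a, 0x22, 0xc4, 0xd4, 0x51, 0xfc]
t1 = [0xfc, 0xc4, 0x75, 0xd4, 0x6f, 0x51, 0x6a, 0xfc]
t2 = [0xd4, 0x6f, 0x51, 0x6a, 0xfc, 0xfc, 0xc4, 0x75]
t3 = [0xfc, 0xfc, 0xfc, 0x75, 0xc4, 0x6f, 0x75, 0x6a]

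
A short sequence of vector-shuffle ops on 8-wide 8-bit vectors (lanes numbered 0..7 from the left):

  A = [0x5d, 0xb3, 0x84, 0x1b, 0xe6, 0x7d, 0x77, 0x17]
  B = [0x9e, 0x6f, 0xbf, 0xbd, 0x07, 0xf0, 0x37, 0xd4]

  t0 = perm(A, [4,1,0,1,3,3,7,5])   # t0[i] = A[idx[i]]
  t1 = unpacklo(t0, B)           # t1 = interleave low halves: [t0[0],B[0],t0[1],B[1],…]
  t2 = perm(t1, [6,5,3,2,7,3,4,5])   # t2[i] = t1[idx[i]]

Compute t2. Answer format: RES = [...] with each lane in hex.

→ t0 |e6|b3|5d|b3|1b|1b|17|7d|
→ t1 |e6|9e|b3|6f|5d|bf|b3|bd|
→ t2 |b3|bf|6f|b3|bd|6f|5d|bf|

RES = [ 0xb3  0xbf  0x6f  0xb3  0xbd  0x6f  0x5d  0xbf ]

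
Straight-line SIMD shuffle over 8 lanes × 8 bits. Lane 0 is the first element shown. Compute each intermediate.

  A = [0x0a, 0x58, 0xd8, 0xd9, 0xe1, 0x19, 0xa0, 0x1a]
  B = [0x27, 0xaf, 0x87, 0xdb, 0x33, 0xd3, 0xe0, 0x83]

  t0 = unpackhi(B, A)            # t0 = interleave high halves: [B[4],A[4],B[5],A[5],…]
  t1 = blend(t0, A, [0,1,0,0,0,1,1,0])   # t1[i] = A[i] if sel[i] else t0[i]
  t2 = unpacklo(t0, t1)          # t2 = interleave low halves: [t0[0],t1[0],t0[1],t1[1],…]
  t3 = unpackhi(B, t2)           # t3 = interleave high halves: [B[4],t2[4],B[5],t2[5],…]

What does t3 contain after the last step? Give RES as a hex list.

t0 = [0x33, 0xe1, 0xd3, 0x19, 0xe0, 0xa0, 0x83, 0x1a]
t1 = [0x33, 0x58, 0xd3, 0x19, 0xe0, 0x19, 0xa0, 0x1a]
t2 = [0x33, 0x33, 0xe1, 0x58, 0xd3, 0xd3, 0x19, 0x19]
t3 = [0x33, 0xd3, 0xd3, 0xd3, 0xe0, 0x19, 0x83, 0x19]

RES = [0x33, 0xd3, 0xd3, 0xd3, 0xe0, 0x19, 0x83, 0x19]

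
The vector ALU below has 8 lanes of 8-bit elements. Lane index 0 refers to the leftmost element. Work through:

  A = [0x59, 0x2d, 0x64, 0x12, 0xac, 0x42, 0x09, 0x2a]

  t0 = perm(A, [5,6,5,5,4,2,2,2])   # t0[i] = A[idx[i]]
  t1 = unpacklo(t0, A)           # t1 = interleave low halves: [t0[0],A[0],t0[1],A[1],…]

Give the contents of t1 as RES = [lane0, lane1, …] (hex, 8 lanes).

RES = [0x42, 0x59, 0x09, 0x2d, 0x42, 0x64, 0x42, 0x12]

→ t0 |42|09|42|42|ac|64|64|64|
→ t1 |42|59|09|2d|42|64|42|12|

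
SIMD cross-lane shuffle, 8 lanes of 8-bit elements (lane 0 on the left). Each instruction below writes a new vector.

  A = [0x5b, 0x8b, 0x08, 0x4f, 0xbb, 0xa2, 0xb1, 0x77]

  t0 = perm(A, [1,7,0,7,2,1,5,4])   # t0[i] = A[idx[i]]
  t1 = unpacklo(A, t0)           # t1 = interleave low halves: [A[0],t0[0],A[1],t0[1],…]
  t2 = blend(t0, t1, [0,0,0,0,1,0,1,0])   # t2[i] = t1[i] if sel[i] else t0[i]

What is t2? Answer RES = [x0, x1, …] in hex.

RES = [ 0x8b  0x77  0x5b  0x77  0x08  0x8b  0x4f  0xbb ]

  t0: 8b 77 5b 77 08 8b a2 bb
  t1: 5b 8b 8b 77 08 5b 4f 77
  t2: 8b 77 5b 77 08 8b 4f bb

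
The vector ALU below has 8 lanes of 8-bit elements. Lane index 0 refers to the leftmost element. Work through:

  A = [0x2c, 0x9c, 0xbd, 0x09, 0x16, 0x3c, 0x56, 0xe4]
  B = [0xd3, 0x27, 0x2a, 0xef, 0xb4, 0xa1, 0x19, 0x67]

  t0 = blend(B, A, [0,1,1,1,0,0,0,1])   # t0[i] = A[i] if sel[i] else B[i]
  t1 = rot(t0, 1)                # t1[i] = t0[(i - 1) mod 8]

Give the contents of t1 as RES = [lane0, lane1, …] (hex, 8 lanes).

→ t0 |d3|9c|bd|09|b4|a1|19|e4|
→ t1 |e4|d3|9c|bd|09|b4|a1|19|

RES = [ 0xe4  0xd3  0x9c  0xbd  0x09  0xb4  0xa1  0x19 ]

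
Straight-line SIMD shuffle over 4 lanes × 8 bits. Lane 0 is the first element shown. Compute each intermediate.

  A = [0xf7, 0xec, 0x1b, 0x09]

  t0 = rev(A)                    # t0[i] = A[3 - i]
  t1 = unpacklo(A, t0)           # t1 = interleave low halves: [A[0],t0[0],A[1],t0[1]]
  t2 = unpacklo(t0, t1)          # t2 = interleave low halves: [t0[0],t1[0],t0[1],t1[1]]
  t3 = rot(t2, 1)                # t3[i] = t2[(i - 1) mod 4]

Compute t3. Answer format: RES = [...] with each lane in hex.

→ t0 |09|1b|ec|f7|
→ t1 |f7|09|ec|1b|
→ t2 |09|f7|1b|09|
→ t3 |09|09|f7|1b|

RES = [ 0x09  0x09  0xf7  0x1b ]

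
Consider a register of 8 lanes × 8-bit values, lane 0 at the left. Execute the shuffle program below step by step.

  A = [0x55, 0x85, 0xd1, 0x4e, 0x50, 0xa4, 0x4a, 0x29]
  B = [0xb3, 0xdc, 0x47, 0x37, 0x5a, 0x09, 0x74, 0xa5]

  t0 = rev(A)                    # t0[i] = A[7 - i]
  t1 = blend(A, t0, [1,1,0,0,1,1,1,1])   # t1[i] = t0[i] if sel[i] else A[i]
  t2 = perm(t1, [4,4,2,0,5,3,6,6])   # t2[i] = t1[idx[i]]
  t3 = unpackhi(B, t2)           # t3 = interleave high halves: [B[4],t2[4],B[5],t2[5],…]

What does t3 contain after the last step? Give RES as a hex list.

→ t0 |29|4a|a4|50|4e|d1|85|55|
→ t1 |29|4a|d1|4e|4e|d1|85|55|
→ t2 |4e|4e|d1|29|d1|4e|85|85|
→ t3 |5a|d1|09|4e|74|85|a5|85|

RES = [0x5a, 0xd1, 0x09, 0x4e, 0x74, 0x85, 0xa5, 0x85]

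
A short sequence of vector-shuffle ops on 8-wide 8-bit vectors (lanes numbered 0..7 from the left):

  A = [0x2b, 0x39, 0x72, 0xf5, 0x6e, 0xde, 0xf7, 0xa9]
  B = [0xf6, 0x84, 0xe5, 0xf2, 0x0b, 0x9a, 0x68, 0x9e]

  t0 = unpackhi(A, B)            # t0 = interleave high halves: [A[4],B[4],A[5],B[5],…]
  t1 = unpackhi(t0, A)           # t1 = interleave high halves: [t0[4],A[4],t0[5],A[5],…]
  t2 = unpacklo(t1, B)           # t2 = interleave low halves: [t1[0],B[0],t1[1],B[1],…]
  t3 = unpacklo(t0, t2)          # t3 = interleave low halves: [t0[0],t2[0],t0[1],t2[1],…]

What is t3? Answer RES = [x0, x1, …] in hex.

RES = [0x6e, 0xf7, 0x0b, 0xf6, 0xde, 0x6e, 0x9a, 0x84]

t0 = [0x6e, 0x0b, 0xde, 0x9a, 0xf7, 0x68, 0xa9, 0x9e]
t1 = [0xf7, 0x6e, 0x68, 0xde, 0xa9, 0xf7, 0x9e, 0xa9]
t2 = [0xf7, 0xf6, 0x6e, 0x84, 0x68, 0xe5, 0xde, 0xf2]
t3 = [0x6e, 0xf7, 0x0b, 0xf6, 0xde, 0x6e, 0x9a, 0x84]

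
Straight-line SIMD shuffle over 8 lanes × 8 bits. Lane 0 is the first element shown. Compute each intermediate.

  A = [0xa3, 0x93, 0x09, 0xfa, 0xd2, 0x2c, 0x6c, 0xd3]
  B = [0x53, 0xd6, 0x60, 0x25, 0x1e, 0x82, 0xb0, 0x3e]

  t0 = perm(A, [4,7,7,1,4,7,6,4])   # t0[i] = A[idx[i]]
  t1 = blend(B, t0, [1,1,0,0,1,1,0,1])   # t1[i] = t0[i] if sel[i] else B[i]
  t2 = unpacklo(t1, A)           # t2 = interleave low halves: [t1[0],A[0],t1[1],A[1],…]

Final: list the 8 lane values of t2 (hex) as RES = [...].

  t0: d2 d3 d3 93 d2 d3 6c d2
  t1: d2 d3 60 25 d2 d3 b0 d2
  t2: d2 a3 d3 93 60 09 25 fa

RES = [ 0xd2  0xa3  0xd3  0x93  0x60  0x09  0x25  0xfa ]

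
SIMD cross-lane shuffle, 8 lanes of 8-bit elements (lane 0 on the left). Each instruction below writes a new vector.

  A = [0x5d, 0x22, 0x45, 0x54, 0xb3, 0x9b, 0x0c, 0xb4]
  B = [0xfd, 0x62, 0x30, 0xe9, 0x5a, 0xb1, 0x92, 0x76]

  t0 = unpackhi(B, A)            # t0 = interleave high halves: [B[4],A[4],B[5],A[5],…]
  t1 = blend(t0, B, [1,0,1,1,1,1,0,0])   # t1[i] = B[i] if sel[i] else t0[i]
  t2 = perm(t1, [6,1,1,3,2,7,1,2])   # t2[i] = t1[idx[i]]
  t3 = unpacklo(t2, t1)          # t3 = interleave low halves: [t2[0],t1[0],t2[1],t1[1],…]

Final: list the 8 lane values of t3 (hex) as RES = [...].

RES = [0x76, 0xfd, 0xb3, 0xb3, 0xb3, 0x30, 0xe9, 0xe9]

  t0: 5a b3 b1 9b 92 0c 76 b4
  t1: fd b3 30 e9 5a b1 76 b4
  t2: 76 b3 b3 e9 30 b4 b3 30
  t3: 76 fd b3 b3 b3 30 e9 e9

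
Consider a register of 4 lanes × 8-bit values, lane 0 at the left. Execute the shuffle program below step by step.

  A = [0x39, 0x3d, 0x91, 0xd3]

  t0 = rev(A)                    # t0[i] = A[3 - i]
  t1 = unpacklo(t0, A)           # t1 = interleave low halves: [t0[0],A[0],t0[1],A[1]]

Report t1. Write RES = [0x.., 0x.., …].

  t0: d3 91 3d 39
  t1: d3 39 91 3d

RES = [0xd3, 0x39, 0x91, 0x3d]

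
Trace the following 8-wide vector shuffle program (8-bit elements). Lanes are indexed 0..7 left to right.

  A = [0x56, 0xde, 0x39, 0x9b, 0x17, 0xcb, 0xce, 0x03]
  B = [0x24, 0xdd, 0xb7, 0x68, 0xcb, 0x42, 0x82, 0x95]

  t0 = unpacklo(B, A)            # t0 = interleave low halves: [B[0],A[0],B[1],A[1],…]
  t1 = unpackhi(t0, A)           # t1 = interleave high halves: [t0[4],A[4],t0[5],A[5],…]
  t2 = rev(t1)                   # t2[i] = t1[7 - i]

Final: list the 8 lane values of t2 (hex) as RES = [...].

RES = [0x03, 0x9b, 0xce, 0x68, 0xcb, 0x39, 0x17, 0xb7]

  t0: 24 56 dd de b7 39 68 9b
  t1: b7 17 39 cb 68 ce 9b 03
  t2: 03 9b ce 68 cb 39 17 b7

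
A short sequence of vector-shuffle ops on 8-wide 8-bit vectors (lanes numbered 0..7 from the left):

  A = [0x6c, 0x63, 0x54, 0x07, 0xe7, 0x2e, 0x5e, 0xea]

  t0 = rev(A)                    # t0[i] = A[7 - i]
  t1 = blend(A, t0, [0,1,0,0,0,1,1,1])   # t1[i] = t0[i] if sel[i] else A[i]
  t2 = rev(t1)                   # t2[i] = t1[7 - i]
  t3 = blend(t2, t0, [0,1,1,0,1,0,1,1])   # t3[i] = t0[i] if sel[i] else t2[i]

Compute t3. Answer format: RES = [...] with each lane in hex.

t0 = [0xea, 0x5e, 0x2e, 0xe7, 0x07, 0x54, 0x63, 0x6c]
t1 = [0x6c, 0x5e, 0x54, 0x07, 0xe7, 0x54, 0x63, 0x6c]
t2 = [0x6c, 0x63, 0x54, 0xe7, 0x07, 0x54, 0x5e, 0x6c]
t3 = [0x6c, 0x5e, 0x2e, 0xe7, 0x07, 0x54, 0x63, 0x6c]

RES = [ 0x6c  0x5e  0x2e  0xe7  0x07  0x54  0x63  0x6c ]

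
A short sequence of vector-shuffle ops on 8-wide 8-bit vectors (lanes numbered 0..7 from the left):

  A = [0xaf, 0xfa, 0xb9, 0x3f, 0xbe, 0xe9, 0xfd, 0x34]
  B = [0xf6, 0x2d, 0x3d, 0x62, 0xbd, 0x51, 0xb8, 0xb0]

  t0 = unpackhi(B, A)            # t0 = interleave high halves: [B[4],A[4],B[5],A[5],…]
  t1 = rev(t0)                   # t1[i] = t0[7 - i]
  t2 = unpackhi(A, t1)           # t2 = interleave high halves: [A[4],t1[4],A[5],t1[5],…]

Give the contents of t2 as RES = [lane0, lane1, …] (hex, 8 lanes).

t0 = [0xbd, 0xbe, 0x51, 0xe9, 0xb8, 0xfd, 0xb0, 0x34]
t1 = [0x34, 0xb0, 0xfd, 0xb8, 0xe9, 0x51, 0xbe, 0xbd]
t2 = [0xbe, 0xe9, 0xe9, 0x51, 0xfd, 0xbe, 0x34, 0xbd]

RES = [ 0xbe  0xe9  0xe9  0x51  0xfd  0xbe  0x34  0xbd ]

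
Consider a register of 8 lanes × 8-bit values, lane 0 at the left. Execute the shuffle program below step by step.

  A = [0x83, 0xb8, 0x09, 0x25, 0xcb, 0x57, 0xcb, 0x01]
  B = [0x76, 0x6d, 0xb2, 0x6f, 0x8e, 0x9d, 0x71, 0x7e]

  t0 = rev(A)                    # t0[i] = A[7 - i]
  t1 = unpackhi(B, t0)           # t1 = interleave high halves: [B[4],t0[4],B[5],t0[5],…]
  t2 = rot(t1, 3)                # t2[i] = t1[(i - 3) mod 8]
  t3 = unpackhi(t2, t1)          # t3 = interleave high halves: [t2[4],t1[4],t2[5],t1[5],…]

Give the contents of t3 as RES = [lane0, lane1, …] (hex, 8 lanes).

t0 = [0x01, 0xcb, 0x57, 0xcb, 0x25, 0x09, 0xb8, 0x83]
t1 = [0x8e, 0x25, 0x9d, 0x09, 0x71, 0xb8, 0x7e, 0x83]
t2 = [0xb8, 0x7e, 0x83, 0x8e, 0x25, 0x9d, 0x09, 0x71]
t3 = [0x25, 0x71, 0x9d, 0xb8, 0x09, 0x7e, 0x71, 0x83]

RES = [ 0x25  0x71  0x9d  0xb8  0x09  0x7e  0x71  0x83 ]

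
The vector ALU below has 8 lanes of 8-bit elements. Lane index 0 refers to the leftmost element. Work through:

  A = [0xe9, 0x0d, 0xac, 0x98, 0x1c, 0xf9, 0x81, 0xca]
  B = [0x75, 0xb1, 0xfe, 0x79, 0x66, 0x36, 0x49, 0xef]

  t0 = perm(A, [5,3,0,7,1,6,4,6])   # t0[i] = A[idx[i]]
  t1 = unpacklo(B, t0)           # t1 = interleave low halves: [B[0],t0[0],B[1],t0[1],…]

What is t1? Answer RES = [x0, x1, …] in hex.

  t0: f9 98 e9 ca 0d 81 1c 81
  t1: 75 f9 b1 98 fe e9 79 ca

RES = [ 0x75  0xf9  0xb1  0x98  0xfe  0xe9  0x79  0xca ]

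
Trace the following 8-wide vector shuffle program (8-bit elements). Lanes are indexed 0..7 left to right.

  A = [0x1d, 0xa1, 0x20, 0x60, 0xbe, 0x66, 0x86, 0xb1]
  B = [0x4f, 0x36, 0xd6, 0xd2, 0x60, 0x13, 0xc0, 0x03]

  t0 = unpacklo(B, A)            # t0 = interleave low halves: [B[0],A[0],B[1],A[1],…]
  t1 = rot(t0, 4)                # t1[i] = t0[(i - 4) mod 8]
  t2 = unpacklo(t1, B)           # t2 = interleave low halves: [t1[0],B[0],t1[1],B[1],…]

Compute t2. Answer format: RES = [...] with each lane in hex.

t0 = [0x4f, 0x1d, 0x36, 0xa1, 0xd6, 0x20, 0xd2, 0x60]
t1 = [0xd6, 0x20, 0xd2, 0x60, 0x4f, 0x1d, 0x36, 0xa1]
t2 = [0xd6, 0x4f, 0x20, 0x36, 0xd2, 0xd6, 0x60, 0xd2]

RES = [0xd6, 0x4f, 0x20, 0x36, 0xd2, 0xd6, 0x60, 0xd2]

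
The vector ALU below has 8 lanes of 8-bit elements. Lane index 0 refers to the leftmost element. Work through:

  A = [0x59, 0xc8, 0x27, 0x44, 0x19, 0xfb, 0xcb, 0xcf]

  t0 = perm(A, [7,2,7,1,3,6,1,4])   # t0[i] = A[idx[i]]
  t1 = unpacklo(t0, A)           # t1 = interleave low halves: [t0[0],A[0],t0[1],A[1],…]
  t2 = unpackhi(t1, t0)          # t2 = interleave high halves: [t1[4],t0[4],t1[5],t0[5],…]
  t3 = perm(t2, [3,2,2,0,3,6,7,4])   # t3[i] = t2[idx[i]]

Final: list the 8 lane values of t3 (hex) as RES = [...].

t0 = [0xcf, 0x27, 0xcf, 0xc8, 0x44, 0xcb, 0xc8, 0x19]
t1 = [0xcf, 0x59, 0x27, 0xc8, 0xcf, 0x27, 0xc8, 0x44]
t2 = [0xcf, 0x44, 0x27, 0xcb, 0xc8, 0xc8, 0x44, 0x19]
t3 = [0xcb, 0x27, 0x27, 0xcf, 0xcb, 0x44, 0x19, 0xc8]

RES = [0xcb, 0x27, 0x27, 0xcf, 0xcb, 0x44, 0x19, 0xc8]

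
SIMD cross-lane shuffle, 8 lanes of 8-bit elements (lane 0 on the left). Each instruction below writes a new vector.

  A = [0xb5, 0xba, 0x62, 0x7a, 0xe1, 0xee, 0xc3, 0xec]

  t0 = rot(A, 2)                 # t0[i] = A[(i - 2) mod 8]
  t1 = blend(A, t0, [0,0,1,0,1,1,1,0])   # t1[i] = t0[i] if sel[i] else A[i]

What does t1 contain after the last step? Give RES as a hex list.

t0 = [0xc3, 0xec, 0xb5, 0xba, 0x62, 0x7a, 0xe1, 0xee]
t1 = [0xb5, 0xba, 0xb5, 0x7a, 0x62, 0x7a, 0xe1, 0xec]

RES = [ 0xb5  0xba  0xb5  0x7a  0x62  0x7a  0xe1  0xec ]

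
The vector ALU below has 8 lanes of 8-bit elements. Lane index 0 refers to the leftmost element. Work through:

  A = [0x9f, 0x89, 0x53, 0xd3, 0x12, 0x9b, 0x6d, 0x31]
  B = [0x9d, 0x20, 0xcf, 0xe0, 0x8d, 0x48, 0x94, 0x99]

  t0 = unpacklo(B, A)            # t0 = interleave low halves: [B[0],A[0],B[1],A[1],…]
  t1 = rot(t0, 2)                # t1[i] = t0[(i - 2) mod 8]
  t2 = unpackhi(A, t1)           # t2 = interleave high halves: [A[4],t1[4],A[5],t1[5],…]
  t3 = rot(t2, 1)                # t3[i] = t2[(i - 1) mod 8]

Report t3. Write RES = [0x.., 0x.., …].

  t0: 9d 9f 20 89 cf 53 e0 d3
  t1: e0 d3 9d 9f 20 89 cf 53
  t2: 12 20 9b 89 6d cf 31 53
  t3: 53 12 20 9b 89 6d cf 31

RES = [0x53, 0x12, 0x20, 0x9b, 0x89, 0x6d, 0xcf, 0x31]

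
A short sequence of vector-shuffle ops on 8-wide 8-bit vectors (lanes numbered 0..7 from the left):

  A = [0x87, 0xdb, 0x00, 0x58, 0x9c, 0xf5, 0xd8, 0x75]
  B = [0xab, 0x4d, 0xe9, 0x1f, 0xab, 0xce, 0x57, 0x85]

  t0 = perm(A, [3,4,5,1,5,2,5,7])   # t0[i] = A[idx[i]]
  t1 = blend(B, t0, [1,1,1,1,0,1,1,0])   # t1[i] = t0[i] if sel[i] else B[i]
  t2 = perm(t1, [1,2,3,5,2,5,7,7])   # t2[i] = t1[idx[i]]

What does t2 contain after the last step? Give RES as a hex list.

→ t0 |58|9c|f5|db|f5|00|f5|75|
→ t1 |58|9c|f5|db|ab|00|f5|85|
→ t2 |9c|f5|db|00|f5|00|85|85|

RES = [ 0x9c  0xf5  0xdb  0x00  0xf5  0x00  0x85  0x85 ]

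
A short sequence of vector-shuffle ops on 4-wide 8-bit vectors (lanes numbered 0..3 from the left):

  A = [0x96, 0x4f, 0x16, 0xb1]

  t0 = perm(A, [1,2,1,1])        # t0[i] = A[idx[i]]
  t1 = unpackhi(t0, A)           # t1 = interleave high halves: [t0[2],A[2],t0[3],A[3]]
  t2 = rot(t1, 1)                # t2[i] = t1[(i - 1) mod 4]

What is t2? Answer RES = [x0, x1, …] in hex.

  t0: 4f 16 4f 4f
  t1: 4f 16 4f b1
  t2: b1 4f 16 4f

RES = [0xb1, 0x4f, 0x16, 0x4f]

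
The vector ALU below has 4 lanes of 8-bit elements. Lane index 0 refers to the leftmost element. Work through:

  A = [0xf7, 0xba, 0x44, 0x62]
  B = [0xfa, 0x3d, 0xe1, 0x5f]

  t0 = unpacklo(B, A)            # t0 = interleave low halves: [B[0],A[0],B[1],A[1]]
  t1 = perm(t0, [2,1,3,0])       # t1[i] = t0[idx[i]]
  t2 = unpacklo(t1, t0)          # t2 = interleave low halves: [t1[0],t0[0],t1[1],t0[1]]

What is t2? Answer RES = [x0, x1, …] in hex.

RES = [ 0x3d  0xfa  0xf7  0xf7 ]

  t0: fa f7 3d ba
  t1: 3d f7 ba fa
  t2: 3d fa f7 f7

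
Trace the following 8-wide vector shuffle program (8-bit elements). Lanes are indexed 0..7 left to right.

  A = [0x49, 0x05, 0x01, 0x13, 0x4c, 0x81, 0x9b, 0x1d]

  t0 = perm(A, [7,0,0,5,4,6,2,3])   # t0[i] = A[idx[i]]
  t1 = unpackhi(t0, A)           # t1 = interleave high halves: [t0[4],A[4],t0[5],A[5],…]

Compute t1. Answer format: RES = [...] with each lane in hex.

RES = [ 0x4c  0x4c  0x9b  0x81  0x01  0x9b  0x13  0x1d ]

→ t0 |1d|49|49|81|4c|9b|01|13|
→ t1 |4c|4c|9b|81|01|9b|13|1d|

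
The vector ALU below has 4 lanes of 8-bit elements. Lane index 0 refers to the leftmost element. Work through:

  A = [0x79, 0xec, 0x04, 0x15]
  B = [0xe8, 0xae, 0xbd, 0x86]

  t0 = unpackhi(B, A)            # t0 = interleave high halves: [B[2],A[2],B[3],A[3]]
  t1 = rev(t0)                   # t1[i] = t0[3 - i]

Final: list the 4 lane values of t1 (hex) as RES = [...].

  t0: bd 04 86 15
  t1: 15 86 04 bd

RES = [0x15, 0x86, 0x04, 0xbd]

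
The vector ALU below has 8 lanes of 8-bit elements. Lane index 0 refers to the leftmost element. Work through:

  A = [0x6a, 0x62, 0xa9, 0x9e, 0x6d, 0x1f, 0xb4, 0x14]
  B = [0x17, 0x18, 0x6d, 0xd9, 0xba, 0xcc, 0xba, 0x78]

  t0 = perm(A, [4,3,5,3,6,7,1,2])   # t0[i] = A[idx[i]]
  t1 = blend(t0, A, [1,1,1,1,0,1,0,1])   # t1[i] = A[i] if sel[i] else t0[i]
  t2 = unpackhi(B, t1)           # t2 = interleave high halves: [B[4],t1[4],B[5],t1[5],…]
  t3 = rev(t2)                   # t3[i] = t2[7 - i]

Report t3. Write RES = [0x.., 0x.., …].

t0 = [0x6d, 0x9e, 0x1f, 0x9e, 0xb4, 0x14, 0x62, 0xa9]
t1 = [0x6a, 0x62, 0xa9, 0x9e, 0xb4, 0x1f, 0x62, 0x14]
t2 = [0xba, 0xb4, 0xcc, 0x1f, 0xba, 0x62, 0x78, 0x14]
t3 = [0x14, 0x78, 0x62, 0xba, 0x1f, 0xcc, 0xb4, 0xba]

RES = [ 0x14  0x78  0x62  0xba  0x1f  0xcc  0xb4  0xba ]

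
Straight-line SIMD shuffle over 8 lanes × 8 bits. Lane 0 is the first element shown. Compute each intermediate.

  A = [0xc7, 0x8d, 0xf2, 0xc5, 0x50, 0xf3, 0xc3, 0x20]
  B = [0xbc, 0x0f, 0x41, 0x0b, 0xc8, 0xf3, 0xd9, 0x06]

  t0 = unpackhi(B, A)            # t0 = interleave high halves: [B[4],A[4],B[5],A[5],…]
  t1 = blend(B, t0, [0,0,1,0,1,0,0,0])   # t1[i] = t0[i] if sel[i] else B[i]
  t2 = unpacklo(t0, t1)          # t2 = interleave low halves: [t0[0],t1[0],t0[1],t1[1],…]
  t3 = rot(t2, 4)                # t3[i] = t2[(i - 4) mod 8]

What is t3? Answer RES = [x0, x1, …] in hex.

t0 = [0xc8, 0x50, 0xf3, 0xf3, 0xd9, 0xc3, 0x06, 0x20]
t1 = [0xbc, 0x0f, 0xf3, 0x0b, 0xd9, 0xf3, 0xd9, 0x06]
t2 = [0xc8, 0xbc, 0x50, 0x0f, 0xf3, 0xf3, 0xf3, 0x0b]
t3 = [0xf3, 0xf3, 0xf3, 0x0b, 0xc8, 0xbc, 0x50, 0x0f]

RES = [0xf3, 0xf3, 0xf3, 0x0b, 0xc8, 0xbc, 0x50, 0x0f]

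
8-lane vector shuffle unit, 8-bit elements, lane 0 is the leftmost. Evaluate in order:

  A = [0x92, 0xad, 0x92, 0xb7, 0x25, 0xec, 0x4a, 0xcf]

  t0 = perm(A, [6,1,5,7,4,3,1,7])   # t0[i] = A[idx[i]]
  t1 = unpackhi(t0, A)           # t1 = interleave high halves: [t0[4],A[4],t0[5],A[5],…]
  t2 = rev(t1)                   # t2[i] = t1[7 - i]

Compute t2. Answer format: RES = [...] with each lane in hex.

RES = [0xcf, 0xcf, 0x4a, 0xad, 0xec, 0xb7, 0x25, 0x25]

t0 = [0x4a, 0xad, 0xec, 0xcf, 0x25, 0xb7, 0xad, 0xcf]
t1 = [0x25, 0x25, 0xb7, 0xec, 0xad, 0x4a, 0xcf, 0xcf]
t2 = [0xcf, 0xcf, 0x4a, 0xad, 0xec, 0xb7, 0x25, 0x25]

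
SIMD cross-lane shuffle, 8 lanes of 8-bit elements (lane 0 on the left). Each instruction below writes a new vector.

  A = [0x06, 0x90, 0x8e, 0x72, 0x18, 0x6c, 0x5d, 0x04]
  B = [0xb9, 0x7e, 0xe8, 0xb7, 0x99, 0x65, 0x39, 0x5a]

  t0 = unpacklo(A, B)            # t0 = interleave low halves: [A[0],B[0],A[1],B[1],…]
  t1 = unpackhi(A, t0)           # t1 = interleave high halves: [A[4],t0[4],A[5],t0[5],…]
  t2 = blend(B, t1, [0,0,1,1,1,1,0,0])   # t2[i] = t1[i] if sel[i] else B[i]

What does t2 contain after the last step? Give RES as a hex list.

RES = [0xb9, 0x7e, 0x6c, 0xe8, 0x5d, 0x72, 0x39, 0x5a]

  t0: 06 b9 90 7e 8e e8 72 b7
  t1: 18 8e 6c e8 5d 72 04 b7
  t2: b9 7e 6c e8 5d 72 39 5a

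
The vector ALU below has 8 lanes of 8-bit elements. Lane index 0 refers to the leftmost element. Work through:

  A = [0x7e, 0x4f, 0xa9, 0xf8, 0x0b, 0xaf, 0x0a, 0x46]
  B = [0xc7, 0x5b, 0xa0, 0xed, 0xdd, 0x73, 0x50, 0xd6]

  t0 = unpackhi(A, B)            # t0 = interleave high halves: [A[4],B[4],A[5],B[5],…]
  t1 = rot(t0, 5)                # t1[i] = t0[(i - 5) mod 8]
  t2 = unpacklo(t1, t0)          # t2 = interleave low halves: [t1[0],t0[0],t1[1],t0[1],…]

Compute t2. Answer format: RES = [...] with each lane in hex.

t0 = [0x0b, 0xdd, 0xaf, 0x73, 0x0a, 0x50, 0x46, 0xd6]
t1 = [0x73, 0x0a, 0x50, 0x46, 0xd6, 0x0b, 0xdd, 0xaf]
t2 = [0x73, 0x0b, 0x0a, 0xdd, 0x50, 0xaf, 0x46, 0x73]

RES = [ 0x73  0x0b  0x0a  0xdd  0x50  0xaf  0x46  0x73 ]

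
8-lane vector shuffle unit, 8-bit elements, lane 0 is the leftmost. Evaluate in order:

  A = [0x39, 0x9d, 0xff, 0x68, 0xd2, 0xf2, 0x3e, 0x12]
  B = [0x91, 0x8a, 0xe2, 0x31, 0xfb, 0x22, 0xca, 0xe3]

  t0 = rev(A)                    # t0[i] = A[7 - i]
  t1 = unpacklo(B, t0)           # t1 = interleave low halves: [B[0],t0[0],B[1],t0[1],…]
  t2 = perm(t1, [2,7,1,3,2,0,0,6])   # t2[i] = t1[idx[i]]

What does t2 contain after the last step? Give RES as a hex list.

RES = [ 0x8a  0xd2  0x12  0x3e  0x8a  0x91  0x91  0x31 ]

→ t0 |12|3e|f2|d2|68|ff|9d|39|
→ t1 |91|12|8a|3e|e2|f2|31|d2|
→ t2 |8a|d2|12|3e|8a|91|91|31|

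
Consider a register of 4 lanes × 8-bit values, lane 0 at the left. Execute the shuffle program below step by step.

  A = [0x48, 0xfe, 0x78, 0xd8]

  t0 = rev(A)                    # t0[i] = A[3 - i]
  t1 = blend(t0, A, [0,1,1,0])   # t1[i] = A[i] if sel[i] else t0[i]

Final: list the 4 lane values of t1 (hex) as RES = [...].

RES = [0xd8, 0xfe, 0x78, 0x48]

t0 = [0xd8, 0x78, 0xfe, 0x48]
t1 = [0xd8, 0xfe, 0x78, 0x48]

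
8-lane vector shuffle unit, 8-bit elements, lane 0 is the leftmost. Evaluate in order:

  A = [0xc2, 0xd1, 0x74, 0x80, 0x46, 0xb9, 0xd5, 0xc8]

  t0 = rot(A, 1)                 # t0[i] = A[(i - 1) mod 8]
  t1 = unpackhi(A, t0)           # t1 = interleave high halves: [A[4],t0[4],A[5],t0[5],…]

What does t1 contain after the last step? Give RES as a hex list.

RES = [ 0x46  0x80  0xb9  0x46  0xd5  0xb9  0xc8  0xd5 ]

t0 = [0xc8, 0xc2, 0xd1, 0x74, 0x80, 0x46, 0xb9, 0xd5]
t1 = [0x46, 0x80, 0xb9, 0x46, 0xd5, 0xb9, 0xc8, 0xd5]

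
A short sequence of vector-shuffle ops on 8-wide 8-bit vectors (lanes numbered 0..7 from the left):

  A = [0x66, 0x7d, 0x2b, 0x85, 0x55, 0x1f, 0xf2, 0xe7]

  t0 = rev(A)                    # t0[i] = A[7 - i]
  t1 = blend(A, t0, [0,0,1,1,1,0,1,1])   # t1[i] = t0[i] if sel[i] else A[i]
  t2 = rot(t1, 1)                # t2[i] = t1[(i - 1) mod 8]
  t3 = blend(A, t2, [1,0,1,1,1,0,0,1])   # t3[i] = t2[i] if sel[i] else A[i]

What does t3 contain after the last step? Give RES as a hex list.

  t0: e7 f2 1f 55 85 2b 7d 66
  t1: 66 7d 1f 55 85 1f 7d 66
  t2: 66 66 7d 1f 55 85 1f 7d
  t3: 66 7d 7d 1f 55 1f f2 7d

RES = [ 0x66  0x7d  0x7d  0x1f  0x55  0x1f  0xf2  0x7d ]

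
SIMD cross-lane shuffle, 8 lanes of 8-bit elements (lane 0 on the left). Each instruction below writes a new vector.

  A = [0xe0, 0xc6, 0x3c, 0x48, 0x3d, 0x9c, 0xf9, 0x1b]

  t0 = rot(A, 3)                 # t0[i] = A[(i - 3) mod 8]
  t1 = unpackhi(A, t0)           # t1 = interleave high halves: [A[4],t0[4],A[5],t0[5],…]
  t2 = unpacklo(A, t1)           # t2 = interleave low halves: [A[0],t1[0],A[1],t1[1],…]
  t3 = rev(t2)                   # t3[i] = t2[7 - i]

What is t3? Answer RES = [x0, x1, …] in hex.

  t0: 9c f9 1b e0 c6 3c 48 3d
  t1: 3d c6 9c 3c f9 48 1b 3d
  t2: e0 3d c6 c6 3c 9c 48 3c
  t3: 3c 48 9c 3c c6 c6 3d e0

RES = [ 0x3c  0x48  0x9c  0x3c  0xc6  0xc6  0x3d  0xe0 ]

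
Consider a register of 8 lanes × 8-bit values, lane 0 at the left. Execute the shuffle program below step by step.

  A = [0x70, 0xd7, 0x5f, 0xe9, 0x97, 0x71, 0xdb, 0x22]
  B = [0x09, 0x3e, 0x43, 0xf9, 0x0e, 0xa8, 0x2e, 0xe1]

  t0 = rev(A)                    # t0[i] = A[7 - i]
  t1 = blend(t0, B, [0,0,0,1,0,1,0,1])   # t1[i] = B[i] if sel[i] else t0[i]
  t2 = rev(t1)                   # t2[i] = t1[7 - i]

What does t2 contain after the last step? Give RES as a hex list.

t0 = [0x22, 0xdb, 0x71, 0x97, 0xe9, 0x5f, 0xd7, 0x70]
t1 = [0x22, 0xdb, 0x71, 0xf9, 0xe9, 0xa8, 0xd7, 0xe1]
t2 = [0xe1, 0xd7, 0xa8, 0xe9, 0xf9, 0x71, 0xdb, 0x22]

RES = [0xe1, 0xd7, 0xa8, 0xe9, 0xf9, 0x71, 0xdb, 0x22]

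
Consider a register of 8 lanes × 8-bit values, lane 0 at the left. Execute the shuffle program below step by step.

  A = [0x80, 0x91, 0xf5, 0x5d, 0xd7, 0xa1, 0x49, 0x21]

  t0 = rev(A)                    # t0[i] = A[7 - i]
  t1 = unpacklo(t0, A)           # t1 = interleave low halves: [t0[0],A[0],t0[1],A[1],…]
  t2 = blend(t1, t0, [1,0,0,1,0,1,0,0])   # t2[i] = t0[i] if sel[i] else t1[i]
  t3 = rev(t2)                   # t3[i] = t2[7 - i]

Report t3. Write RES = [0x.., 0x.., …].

RES = [ 0x5d  0xd7  0xf5  0xa1  0xd7  0x49  0x80  0x21 ]

→ t0 |21|49|a1|d7|5d|f5|91|80|
→ t1 |21|80|49|91|a1|f5|d7|5d|
→ t2 |21|80|49|d7|a1|f5|d7|5d|
→ t3 |5d|d7|f5|a1|d7|49|80|21|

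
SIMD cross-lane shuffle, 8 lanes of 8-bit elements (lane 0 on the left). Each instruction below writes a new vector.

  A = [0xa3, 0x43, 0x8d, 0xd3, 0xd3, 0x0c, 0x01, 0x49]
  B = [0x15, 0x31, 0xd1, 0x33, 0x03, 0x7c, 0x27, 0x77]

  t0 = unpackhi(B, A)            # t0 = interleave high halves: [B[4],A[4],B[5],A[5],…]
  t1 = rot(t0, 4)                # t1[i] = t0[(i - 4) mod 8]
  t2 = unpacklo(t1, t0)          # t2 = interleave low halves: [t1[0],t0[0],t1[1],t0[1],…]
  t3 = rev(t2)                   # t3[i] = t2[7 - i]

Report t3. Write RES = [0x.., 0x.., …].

t0 = [0x03, 0xd3, 0x7c, 0x0c, 0x27, 0x01, 0x77, 0x49]
t1 = [0x27, 0x01, 0x77, 0x49, 0x03, 0xd3, 0x7c, 0x0c]
t2 = [0x27, 0x03, 0x01, 0xd3, 0x77, 0x7c, 0x49, 0x0c]
t3 = [0x0c, 0x49, 0x7c, 0x77, 0xd3, 0x01, 0x03, 0x27]

RES = [ 0x0c  0x49  0x7c  0x77  0xd3  0x01  0x03  0x27 ]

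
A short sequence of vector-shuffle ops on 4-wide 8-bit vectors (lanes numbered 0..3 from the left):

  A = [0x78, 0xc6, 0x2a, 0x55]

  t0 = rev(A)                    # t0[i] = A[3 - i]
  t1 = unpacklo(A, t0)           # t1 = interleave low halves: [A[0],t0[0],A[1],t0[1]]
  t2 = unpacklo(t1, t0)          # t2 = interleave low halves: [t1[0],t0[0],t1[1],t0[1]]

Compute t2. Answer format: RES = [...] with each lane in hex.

RES = [ 0x78  0x55  0x55  0x2a ]

  t0: 55 2a c6 78
  t1: 78 55 c6 2a
  t2: 78 55 55 2a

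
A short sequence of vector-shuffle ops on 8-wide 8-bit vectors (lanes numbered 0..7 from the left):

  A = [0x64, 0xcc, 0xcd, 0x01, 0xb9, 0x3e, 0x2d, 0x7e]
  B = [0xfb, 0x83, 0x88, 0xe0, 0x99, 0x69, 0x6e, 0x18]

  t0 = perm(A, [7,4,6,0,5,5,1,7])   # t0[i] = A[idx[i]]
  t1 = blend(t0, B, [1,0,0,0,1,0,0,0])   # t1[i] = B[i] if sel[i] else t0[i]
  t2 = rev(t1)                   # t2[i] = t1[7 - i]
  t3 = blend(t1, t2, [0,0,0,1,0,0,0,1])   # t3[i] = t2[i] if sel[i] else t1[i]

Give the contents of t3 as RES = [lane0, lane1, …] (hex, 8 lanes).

  t0: 7e b9 2d 64 3e 3e cc 7e
  t1: fb b9 2d 64 99 3e cc 7e
  t2: 7e cc 3e 99 64 2d b9 fb
  t3: fb b9 2d 99 99 3e cc fb

RES = [ 0xfb  0xb9  0x2d  0x99  0x99  0x3e  0xcc  0xfb ]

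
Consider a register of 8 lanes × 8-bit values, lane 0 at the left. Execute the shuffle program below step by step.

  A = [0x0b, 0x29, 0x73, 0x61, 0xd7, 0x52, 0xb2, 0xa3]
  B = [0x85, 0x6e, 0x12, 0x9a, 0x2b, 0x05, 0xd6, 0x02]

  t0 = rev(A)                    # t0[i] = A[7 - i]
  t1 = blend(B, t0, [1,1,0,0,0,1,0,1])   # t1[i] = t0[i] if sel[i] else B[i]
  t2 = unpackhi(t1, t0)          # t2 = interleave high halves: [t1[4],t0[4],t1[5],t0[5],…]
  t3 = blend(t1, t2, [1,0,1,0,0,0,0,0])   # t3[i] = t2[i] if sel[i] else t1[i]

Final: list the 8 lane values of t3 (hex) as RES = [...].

RES = [0x2b, 0xb2, 0x73, 0x9a, 0x2b, 0x73, 0xd6, 0x0b]

→ t0 |a3|b2|52|d7|61|73|29|0b|
→ t1 |a3|b2|12|9a|2b|73|d6|0b|
→ t2 |2b|61|73|73|d6|29|0b|0b|
→ t3 |2b|b2|73|9a|2b|73|d6|0b|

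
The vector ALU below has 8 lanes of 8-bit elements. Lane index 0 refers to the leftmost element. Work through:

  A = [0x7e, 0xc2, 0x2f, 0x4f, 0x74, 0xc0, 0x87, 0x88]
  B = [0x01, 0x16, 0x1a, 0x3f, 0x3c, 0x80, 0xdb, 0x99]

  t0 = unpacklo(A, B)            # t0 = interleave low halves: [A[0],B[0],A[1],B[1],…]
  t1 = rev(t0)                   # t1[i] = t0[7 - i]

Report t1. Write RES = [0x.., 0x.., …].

RES = [ 0x3f  0x4f  0x1a  0x2f  0x16  0xc2  0x01  0x7e ]

t0 = [0x7e, 0x01, 0xc2, 0x16, 0x2f, 0x1a, 0x4f, 0x3f]
t1 = [0x3f, 0x4f, 0x1a, 0x2f, 0x16, 0xc2, 0x01, 0x7e]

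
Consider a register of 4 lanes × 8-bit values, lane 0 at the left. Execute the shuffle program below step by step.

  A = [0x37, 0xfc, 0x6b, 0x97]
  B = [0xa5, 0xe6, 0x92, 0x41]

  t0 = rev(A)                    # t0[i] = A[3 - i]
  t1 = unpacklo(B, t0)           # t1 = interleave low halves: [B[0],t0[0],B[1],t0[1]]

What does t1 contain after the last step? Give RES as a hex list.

t0 = [0x97, 0x6b, 0xfc, 0x37]
t1 = [0xa5, 0x97, 0xe6, 0x6b]

RES = [ 0xa5  0x97  0xe6  0x6b ]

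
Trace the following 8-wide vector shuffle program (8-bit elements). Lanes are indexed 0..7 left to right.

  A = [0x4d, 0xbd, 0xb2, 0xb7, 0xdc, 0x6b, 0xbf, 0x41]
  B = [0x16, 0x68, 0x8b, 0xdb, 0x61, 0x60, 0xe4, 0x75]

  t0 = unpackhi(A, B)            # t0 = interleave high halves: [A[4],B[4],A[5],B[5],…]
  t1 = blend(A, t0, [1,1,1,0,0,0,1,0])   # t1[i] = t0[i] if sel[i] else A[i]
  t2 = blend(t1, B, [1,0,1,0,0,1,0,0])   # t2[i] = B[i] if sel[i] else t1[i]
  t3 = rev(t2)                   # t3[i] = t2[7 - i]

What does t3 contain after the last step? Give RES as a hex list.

RES = [0x41, 0x41, 0x60, 0xdc, 0xb7, 0x8b, 0x61, 0x16]

t0 = [0xdc, 0x61, 0x6b, 0x60, 0xbf, 0xe4, 0x41, 0x75]
t1 = [0xdc, 0x61, 0x6b, 0xb7, 0xdc, 0x6b, 0x41, 0x41]
t2 = [0x16, 0x61, 0x8b, 0xb7, 0xdc, 0x60, 0x41, 0x41]
t3 = [0x41, 0x41, 0x60, 0xdc, 0xb7, 0x8b, 0x61, 0x16]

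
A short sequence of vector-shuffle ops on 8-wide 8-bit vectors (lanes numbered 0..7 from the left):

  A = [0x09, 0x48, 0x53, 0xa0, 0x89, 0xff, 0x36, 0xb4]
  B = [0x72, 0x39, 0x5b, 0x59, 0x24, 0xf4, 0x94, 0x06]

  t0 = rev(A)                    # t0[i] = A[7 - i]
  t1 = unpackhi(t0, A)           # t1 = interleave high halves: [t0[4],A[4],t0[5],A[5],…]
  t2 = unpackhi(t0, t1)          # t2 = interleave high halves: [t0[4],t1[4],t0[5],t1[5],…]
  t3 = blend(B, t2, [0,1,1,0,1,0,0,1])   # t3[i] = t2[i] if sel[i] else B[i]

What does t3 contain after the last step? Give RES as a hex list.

→ t0 |b4|36|ff|89|a0|53|48|09|
→ t1 |a0|89|53|ff|48|36|09|b4|
→ t2 |a0|48|53|36|48|09|09|b4|
→ t3 |72|48|53|59|48|f4|94|b4|

RES = [ 0x72  0x48  0x53  0x59  0x48  0xf4  0x94  0xb4 ]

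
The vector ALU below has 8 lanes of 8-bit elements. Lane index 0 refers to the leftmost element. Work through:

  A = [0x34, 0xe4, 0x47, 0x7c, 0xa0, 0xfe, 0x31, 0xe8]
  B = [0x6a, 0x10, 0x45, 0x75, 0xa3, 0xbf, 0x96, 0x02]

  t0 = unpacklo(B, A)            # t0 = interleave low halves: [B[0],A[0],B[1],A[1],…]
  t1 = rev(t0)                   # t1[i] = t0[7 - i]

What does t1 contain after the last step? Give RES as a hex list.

RES = [ 0x7c  0x75  0x47  0x45  0xe4  0x10  0x34  0x6a ]

→ t0 |6a|34|10|e4|45|47|75|7c|
→ t1 |7c|75|47|45|e4|10|34|6a|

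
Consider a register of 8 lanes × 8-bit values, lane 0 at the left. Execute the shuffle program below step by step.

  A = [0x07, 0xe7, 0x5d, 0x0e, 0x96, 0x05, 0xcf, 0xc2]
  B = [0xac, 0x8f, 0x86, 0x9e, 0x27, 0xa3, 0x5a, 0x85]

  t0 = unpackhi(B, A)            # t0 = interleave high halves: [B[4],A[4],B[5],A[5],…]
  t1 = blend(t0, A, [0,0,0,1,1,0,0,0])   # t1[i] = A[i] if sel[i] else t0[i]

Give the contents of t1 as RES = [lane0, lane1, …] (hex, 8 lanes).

→ t0 |27|96|a3|05|5a|cf|85|c2|
→ t1 |27|96|a3|0e|96|cf|85|c2|

RES = [ 0x27  0x96  0xa3  0x0e  0x96  0xcf  0x85  0xc2 ]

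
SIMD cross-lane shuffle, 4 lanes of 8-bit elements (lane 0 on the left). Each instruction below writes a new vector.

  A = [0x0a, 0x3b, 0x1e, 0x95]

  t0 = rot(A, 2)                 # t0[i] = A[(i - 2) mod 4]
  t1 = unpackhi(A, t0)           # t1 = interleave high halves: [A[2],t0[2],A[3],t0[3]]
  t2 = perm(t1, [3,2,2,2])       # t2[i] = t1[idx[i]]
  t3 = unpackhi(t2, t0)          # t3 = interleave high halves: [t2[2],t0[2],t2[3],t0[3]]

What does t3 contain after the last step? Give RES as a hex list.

RES = [0x95, 0x0a, 0x95, 0x3b]

→ t0 |1e|95|0a|3b|
→ t1 |1e|0a|95|3b|
→ t2 |3b|95|95|95|
→ t3 |95|0a|95|3b|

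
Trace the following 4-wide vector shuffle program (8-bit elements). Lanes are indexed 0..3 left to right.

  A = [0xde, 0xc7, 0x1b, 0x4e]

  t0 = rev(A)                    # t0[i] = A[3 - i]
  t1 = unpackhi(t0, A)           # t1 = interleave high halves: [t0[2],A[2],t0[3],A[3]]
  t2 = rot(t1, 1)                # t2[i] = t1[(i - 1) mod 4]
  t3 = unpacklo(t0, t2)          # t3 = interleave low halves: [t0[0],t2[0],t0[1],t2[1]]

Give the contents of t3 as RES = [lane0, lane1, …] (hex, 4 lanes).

RES = [0x4e, 0x4e, 0x1b, 0xc7]

  t0: 4e 1b c7 de
  t1: c7 1b de 4e
  t2: 4e c7 1b de
  t3: 4e 4e 1b c7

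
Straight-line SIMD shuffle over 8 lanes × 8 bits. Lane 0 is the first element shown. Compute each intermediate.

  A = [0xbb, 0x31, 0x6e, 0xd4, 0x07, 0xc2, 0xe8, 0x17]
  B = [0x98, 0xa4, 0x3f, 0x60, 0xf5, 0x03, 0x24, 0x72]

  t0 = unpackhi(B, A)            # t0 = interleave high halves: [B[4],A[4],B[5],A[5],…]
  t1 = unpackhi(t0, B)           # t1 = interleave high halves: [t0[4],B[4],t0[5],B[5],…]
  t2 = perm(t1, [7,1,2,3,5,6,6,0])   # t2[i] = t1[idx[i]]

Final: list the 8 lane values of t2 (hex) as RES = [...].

RES = [ 0x72  0xf5  0xe8  0x03  0x24  0x17  0x17  0x24 ]

→ t0 |f5|07|03|c2|24|e8|72|17|
→ t1 |24|f5|e8|03|72|24|17|72|
→ t2 |72|f5|e8|03|24|17|17|24|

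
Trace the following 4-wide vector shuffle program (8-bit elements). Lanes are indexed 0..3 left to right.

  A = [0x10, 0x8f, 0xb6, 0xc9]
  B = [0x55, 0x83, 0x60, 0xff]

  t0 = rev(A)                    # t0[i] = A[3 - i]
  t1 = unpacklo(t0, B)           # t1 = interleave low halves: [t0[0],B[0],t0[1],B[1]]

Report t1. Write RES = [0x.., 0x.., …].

→ t0 |c9|b6|8f|10|
→ t1 |c9|55|b6|83|

RES = [ 0xc9  0x55  0xb6  0x83 ]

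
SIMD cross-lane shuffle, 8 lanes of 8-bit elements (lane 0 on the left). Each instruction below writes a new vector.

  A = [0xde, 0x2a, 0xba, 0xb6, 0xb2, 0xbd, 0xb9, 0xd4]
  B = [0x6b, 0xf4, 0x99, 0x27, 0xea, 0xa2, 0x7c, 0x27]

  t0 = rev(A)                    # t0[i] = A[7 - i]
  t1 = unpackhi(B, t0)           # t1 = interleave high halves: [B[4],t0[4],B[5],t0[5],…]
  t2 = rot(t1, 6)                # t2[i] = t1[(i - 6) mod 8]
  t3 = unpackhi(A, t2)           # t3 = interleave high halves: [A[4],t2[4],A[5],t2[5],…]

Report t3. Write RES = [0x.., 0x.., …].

RES = [0xb2, 0x27, 0xbd, 0xde, 0xb9, 0xea, 0xd4, 0xb6]

  t0: d4 b9 bd b2 b6 ba 2a de
  t1: ea b6 a2 ba 7c 2a 27 de
  t2: a2 ba 7c 2a 27 de ea b6
  t3: b2 27 bd de b9 ea d4 b6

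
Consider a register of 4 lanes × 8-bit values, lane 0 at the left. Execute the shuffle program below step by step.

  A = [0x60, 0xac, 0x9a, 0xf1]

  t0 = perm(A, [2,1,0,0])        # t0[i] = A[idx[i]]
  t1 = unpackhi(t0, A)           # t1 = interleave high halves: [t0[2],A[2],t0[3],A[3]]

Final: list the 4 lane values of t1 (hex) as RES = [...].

  t0: 9a ac 60 60
  t1: 60 9a 60 f1

RES = [0x60, 0x9a, 0x60, 0xf1]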